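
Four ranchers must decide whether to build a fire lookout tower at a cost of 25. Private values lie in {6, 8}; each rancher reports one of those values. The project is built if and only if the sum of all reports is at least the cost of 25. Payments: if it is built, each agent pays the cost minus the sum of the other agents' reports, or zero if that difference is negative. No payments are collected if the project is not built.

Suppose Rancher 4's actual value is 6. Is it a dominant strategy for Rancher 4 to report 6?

Check each profile of the others' reports and compare truth against every alternative report.
Others report (6, 6, 6): truth gives 0, best alternative gives -1.
Others report (8, 8, 8): truth gives 5, best alternative gives 5.
Others report (6, 8, 8): truth gives 3, best alternative gives 3.
Others report (8, 6, 8): truth gives 3, best alternative gives 3.
Others report (8, 8, 6): truth gives 3, best alternative gives 3.
Others report (6, 6, 8): truth gives 1, best alternative gives 1.
(Remaining 2 profiles checked similarly; truth is weakly best in each.)
In every case the truthful report is at least as good as any alternative, so it is a dominant strategy.

Yes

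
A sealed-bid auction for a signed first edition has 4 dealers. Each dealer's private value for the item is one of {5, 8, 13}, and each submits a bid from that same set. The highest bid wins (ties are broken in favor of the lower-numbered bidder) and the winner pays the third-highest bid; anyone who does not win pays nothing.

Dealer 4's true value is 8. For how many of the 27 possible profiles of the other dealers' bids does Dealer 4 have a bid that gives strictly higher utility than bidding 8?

Others bid (5, 5, 8): truth gives 0; bid 13 gives 3 > 0. Violating.
Others bid (5, 8, 5): truth gives 0; bid 13 gives 3 > 0. Violating.
Others bid (8, 5, 5): truth gives 0; bid 13 gives 3 > 0. Violating.
Others bid (5, 5, 5): truth gives 3; no alternative beats it.
Others bid (5, 5, 13): truth gives 0; no alternative beats it.
(Checking all 27 profiles: 3 have a profitable deviation, 24 do not.)

3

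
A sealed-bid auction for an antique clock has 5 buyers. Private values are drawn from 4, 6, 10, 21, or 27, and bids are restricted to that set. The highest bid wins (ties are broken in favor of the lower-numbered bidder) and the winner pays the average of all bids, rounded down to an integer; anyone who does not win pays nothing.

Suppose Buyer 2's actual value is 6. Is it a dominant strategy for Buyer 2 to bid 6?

Consider the case where Buyer 1 bids 6, Buyer 3 bids 4, Buyer 4 bids 4 and Buyer 5 bids 4.
Truthful bid 6: loses, pays 0, utility 0.
Bid 10 instead: wins, pays 5, utility 6 - 5 = 1.
Since 1 > 0, bidding 10 is strictly better here, so truthful bidding is not dominant.

No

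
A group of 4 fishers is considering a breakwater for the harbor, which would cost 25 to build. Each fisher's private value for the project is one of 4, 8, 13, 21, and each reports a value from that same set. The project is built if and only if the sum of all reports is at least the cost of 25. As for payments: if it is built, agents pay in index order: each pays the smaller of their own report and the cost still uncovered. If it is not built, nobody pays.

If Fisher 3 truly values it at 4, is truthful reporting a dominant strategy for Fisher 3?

Check each profile of the others' reports and compare truth against every alternative report.
Others report (4, 4, 13): truth gives 0, best alternative gives -4.
Others report (4, 4, 21): truth gives 0, best alternative gives -4.
Others report (4, 8, 8): truth gives 0, best alternative gives -4.
Others report (4, 8, 13): truth gives 0, best alternative gives -4.
Others report (4, 8, 21): truth gives 0, best alternative gives -4.
Others report (4, 13, 4): truth gives 0, best alternative gives -4.
(Remaining 58 profiles checked similarly; truth is weakly best in each.)
In every case the truthful report is at least as good as any alternative, so it is a dominant strategy.

Yes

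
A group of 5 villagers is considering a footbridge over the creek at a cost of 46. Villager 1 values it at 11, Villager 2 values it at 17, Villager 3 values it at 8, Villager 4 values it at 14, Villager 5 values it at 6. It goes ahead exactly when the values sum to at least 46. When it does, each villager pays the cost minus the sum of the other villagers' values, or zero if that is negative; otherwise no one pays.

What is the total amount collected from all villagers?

12

Total value 56 ≥ cost 46, so it is built.
Villager 1: others sum to 45; max(0, 46 - 45) = 1.
Villager 2: others sum to 39; max(0, 46 - 39) = 7.
Villager 3: others sum to 48; max(0, 46 - 48) = 0.
Villager 4: others sum to 42; max(0, 46 - 42) = 4.
Villager 5: others sum to 50; max(0, 46 - 50) = 0.
Total collected = 1 + 7 + 0 + 4 + 0 = 12.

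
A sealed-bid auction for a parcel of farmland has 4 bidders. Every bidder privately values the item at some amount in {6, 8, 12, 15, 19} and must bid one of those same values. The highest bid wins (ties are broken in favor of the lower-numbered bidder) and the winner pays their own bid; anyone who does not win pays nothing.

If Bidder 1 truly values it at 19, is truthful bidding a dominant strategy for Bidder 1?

No

Consider the case where Bidder 2 bids 6, Bidder 3 bids 6 and Bidder 4 bids 6.
Truthful bid 19: wins, pays 19, utility 19 - 19 = 0.
Bid 6 instead: wins, pays 6, utility 19 - 6 = 13.
Since 13 > 0, bidding 6 is strictly better here, so truthful bidding is not dominant.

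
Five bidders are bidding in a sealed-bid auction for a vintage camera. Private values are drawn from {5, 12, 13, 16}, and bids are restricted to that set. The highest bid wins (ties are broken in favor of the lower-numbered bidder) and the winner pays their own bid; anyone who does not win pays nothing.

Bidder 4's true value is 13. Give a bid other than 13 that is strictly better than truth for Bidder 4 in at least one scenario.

12

Suppose Bidder 1 bids 5, Bidder 2 bids 5, Bidder 3 bids 5 and Bidder 5 bids 5.
Bid 13: wins, pays 13, utility 13 - 13 = 0.
Bid 12: wins, pays 12, utility 13 - 12 = 1.
So bidding 12 beats truth here (1 > 0).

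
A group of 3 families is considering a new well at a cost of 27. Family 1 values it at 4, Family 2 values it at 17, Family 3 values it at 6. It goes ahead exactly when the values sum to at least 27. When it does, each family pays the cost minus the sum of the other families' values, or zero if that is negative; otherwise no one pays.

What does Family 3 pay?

Total value 27 ≥ cost 27, so the project is built.
The other families' values sum to 21.
Cost minus that sum is 27 - 21 = 6.

6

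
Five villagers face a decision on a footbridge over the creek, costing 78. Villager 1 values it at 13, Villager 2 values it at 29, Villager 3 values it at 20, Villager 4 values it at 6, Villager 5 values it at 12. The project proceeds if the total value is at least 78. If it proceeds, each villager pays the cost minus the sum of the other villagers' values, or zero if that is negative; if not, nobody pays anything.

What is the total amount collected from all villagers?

Total value 80 ≥ cost 78, so it is built.
Villager 1: others sum to 67; max(0, 78 - 67) = 11.
Villager 2: others sum to 51; max(0, 78 - 51) = 27.
Villager 3: others sum to 60; max(0, 78 - 60) = 18.
Villager 4: others sum to 74; max(0, 78 - 74) = 4.
Villager 5: others sum to 68; max(0, 78 - 68) = 10.
Total collected = 11 + 27 + 18 + 4 + 10 = 70.

70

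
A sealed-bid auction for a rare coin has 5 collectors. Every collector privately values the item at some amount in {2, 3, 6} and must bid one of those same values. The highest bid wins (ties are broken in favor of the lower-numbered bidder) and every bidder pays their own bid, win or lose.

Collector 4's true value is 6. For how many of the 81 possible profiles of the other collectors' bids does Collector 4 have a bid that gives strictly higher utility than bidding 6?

59

Others bid (2, 2, 2, 2): truth gives 0; bid 3 gives 3 > 0. Violating.
Others bid (2, 2, 2, 3): truth gives 0; bid 3 gives 3 > 0. Violating.
Others bid (2, 2, 6, 2): truth gives -6; bid 2 gives -2 > -6. Violating.
Others bid (2, 2, 6, 3): truth gives -6; bid 2 gives -2 > -6. Violating.
Others bid (2, 2, 2, 6): truth gives 0; no alternative beats it.
Others bid (2, 2, 3, 2): truth gives 0; no alternative beats it.
(Checking all 81 profiles: 59 have a profitable deviation, 22 do not.)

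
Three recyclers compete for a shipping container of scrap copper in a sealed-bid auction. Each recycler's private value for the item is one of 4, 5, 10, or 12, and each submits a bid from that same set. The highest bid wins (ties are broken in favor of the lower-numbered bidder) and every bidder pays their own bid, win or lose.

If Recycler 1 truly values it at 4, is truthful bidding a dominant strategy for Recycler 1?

Consider the case where Recycler 2 bids 4 and Recycler 3 bids 5.
Truthful bid 4: loses but pays 4, utility -4.
Bid 5 instead: wins, pays 5, utility 4 - 5 = -1.
Since -1 > -4, bidding 5 is strictly better here, so truthful bidding is not dominant.

No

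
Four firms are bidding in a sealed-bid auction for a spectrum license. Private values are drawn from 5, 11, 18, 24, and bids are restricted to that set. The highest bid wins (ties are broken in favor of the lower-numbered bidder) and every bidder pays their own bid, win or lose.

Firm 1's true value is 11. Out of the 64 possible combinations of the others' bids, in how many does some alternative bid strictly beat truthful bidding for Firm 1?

Others bid (5, 5, 5): truth gives 0; bid 5 gives 6 > 0. Violating.
Others bid (5, 5, 18): truth gives -11; bid 5 gives -5 > -11. Violating.
Others bid (5, 5, 24): truth gives -11; bid 5 gives -5 > -11. Violating.
Others bid (5, 11, 18): truth gives -11; bid 5 gives -5 > -11. Violating.
Others bid (5, 5, 11): truth gives 0; no alternative beats it.
Others bid (5, 11, 5): truth gives 0; no alternative beats it.
(Checking all 64 profiles: 57 have a profitable deviation, 7 do not.)

57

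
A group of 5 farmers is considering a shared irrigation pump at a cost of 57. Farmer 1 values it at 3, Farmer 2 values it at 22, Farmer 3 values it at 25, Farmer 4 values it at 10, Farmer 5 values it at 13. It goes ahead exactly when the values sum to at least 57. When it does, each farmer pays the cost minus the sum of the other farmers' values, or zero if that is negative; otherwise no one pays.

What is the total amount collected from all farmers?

Total value 73 ≥ cost 57, so it is built.
Farmer 1: others sum to 70; max(0, 57 - 70) = 0.
Farmer 2: others sum to 51; max(0, 57 - 51) = 6.
Farmer 3: others sum to 48; max(0, 57 - 48) = 9.
Farmer 4: others sum to 63; max(0, 57 - 63) = 0.
Farmer 5: others sum to 60; max(0, 57 - 60) = 0.
Total collected = 0 + 6 + 9 + 0 + 0 = 15.

15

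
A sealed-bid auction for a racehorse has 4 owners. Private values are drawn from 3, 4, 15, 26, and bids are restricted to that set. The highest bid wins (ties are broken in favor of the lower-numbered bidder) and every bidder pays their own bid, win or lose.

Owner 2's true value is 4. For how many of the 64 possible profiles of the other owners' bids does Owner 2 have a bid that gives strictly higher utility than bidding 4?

60

Others bid (3, 3, 15): truth gives -4; bid 3 gives -3 > -4. Violating.
Others bid (3, 3, 26): truth gives -4; bid 3 gives -3 > -4. Violating.
Others bid (3, 4, 15): truth gives -4; bid 3 gives -3 > -4. Violating.
Others bid (3, 4, 26): truth gives -4; bid 3 gives -3 > -4. Violating.
Others bid (3, 3, 3): truth gives 0; no alternative beats it.
Others bid (3, 3, 4): truth gives 0; no alternative beats it.
(Checking all 64 profiles: 60 have a profitable deviation, 4 do not.)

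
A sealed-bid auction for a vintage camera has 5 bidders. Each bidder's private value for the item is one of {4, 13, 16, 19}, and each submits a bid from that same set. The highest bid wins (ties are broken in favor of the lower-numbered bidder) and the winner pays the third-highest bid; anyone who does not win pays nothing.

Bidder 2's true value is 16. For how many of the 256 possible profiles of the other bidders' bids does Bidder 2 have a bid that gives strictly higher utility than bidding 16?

Others bid (4, 4, 4, 19): truth gives 0; bid 19 gives 12 > 0. Violating.
Others bid (4, 4, 13, 19): truth gives 0; bid 19 gives 3 > 0. Violating.
Others bid (4, 4, 19, 4): truth gives 0; bid 19 gives 12 > 0. Violating.
Others bid (4, 4, 19, 13): truth gives 0; bid 19 gives 3 > 0. Violating.
Others bid (4, 4, 4, 4): truth gives 12; no alternative beats it.
Others bid (4, 4, 4, 13): truth gives 12; no alternative beats it.
(Checking all 256 profiles: 32 have a profitable deviation, 224 do not.)

32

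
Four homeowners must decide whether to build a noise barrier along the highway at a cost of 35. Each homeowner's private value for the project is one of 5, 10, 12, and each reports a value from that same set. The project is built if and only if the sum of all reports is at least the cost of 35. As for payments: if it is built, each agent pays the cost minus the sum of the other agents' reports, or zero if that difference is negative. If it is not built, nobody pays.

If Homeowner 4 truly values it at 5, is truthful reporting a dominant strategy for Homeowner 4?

Check each profile of the others' reports and compare truth against every alternative report.
Others report (5, 10, 10): truth gives 0, best alternative gives -5.
Others report (10, 5, 10): truth gives 0, best alternative gives -5.
Others report (10, 10, 5): truth gives 0, best alternative gives -5.
Others report (5, 10, 12): truth gives 0, best alternative gives -3.
Others report (5, 12, 10): truth gives 0, best alternative gives -3.
Others report (10, 5, 12): truth gives 0, best alternative gives -3.
(Remaining 21 profiles checked similarly; truth is weakly best in each.)
In every case the truthful report is at least as good as any alternative, so it is a dominant strategy.

Yes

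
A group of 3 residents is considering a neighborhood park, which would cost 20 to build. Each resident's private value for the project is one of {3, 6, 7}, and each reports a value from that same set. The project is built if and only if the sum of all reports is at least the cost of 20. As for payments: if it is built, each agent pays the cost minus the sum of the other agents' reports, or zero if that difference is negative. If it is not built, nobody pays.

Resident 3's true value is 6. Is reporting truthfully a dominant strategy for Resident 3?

Yes

Check each profile of the others' reports and compare truth against every alternative report.
Others report (3, 3): truth gives 0, best alternative gives 0.
Others report (3, 6): truth gives 0, best alternative gives 0.
Others report (3, 7): truth gives 0, best alternative gives 0.
Others report (6, 3): truth gives 0, best alternative gives 0.
Others report (6, 6): truth gives 0, best alternative gives 0.
Others report (6, 7): truth gives 0, best alternative gives 0.
(Remaining 3 profiles checked similarly; truth is weakly best in each.)
In every case the truthful report is at least as good as any alternative, so it is a dominant strategy.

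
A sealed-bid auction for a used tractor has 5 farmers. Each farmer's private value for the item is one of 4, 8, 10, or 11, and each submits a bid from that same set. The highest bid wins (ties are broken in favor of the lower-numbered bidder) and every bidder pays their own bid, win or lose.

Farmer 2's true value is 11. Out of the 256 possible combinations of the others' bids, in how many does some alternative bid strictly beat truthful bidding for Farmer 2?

Others bid (4, 4, 4, 4): truth gives 0; bid 8 gives 3 > 0. Violating.
Others bid (4, 4, 4, 8): truth gives 0; bid 8 gives 3 > 0. Violating.
Others bid (4, 4, 4, 10): truth gives 0; bid 10 gives 1 > 0. Violating.
Others bid (4, 4, 8, 4): truth gives 0; bid 8 gives 3 > 0. Violating.
Others bid (4, 4, 4, 11): truth gives 0; no alternative beats it.
Others bid (4, 4, 8, 11): truth gives 0; no alternative beats it.
(Checking all 256 profiles: 118 have a profitable deviation, 138 do not.)

118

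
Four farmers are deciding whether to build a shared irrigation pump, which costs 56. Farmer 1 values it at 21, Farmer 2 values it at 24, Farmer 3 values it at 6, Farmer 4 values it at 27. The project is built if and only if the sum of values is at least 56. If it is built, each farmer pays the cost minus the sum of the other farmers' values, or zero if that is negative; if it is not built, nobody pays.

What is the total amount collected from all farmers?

Total value 78 ≥ cost 56, so it is built.
Farmer 1: others sum to 57; max(0, 56 - 57) = 0.
Farmer 2: others sum to 54; max(0, 56 - 54) = 2.
Farmer 3: others sum to 72; max(0, 56 - 72) = 0.
Farmer 4: others sum to 51; max(0, 56 - 51) = 5.
Total collected = 0 + 2 + 0 + 5 = 7.

7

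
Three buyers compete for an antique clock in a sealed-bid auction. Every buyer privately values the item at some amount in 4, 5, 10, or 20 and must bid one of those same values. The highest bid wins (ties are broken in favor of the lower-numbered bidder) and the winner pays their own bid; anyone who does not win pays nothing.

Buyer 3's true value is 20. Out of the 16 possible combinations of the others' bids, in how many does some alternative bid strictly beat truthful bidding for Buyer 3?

Others bid (4, 4): truth gives 0; bid 5 gives 15 > 0. Violating.
Others bid (4, 5): truth gives 0; bid 10 gives 10 > 0. Violating.
Others bid (5, 4): truth gives 0; bid 10 gives 10 > 0. Violating.
Others bid (5, 5): truth gives 0; bid 10 gives 10 > 0. Violating.
Others bid (4, 10): truth gives 0; no alternative beats it.
Others bid (4, 20): truth gives 0; no alternative beats it.
(Checking all 16 profiles: 4 have a profitable deviation, 12 do not.)

4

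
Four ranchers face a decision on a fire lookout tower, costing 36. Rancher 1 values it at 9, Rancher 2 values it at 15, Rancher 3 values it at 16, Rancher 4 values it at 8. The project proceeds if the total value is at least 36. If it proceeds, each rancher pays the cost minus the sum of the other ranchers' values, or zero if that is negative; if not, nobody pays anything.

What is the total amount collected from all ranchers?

Total value 48 ≥ cost 36, so it is built.
Rancher 1: others sum to 39; max(0, 36 - 39) = 0.
Rancher 2: others sum to 33; max(0, 36 - 33) = 3.
Rancher 3: others sum to 32; max(0, 36 - 32) = 4.
Rancher 4: others sum to 40; max(0, 36 - 40) = 0.
Total collected = 0 + 3 + 4 + 0 = 7.

7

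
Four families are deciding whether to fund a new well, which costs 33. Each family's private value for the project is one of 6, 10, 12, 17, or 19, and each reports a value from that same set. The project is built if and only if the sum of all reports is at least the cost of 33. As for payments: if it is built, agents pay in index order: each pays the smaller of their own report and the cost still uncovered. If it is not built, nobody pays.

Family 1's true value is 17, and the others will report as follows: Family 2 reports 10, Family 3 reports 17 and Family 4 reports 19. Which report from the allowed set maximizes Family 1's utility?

6

Report 6: project built, pays 6, utility 17 - 6 = 11.
Report 10: project built, pays 10, utility 17 - 10 = 7.
Report 12: project built, pays 12, utility 17 - 12 = 5.
Report 17: project built, pays 17, utility 17 - 17 = 0.
Report 19: project built, pays 19, utility 17 - 19 = -2.
The best choice is 6 with utility 11.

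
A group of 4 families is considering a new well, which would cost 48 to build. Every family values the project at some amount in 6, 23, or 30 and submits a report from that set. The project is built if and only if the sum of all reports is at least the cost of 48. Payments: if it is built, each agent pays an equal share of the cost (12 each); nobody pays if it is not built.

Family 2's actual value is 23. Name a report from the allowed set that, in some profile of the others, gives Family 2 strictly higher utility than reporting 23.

30

Suppose Family 1 reports 6, Family 3 reports 6 and Family 4 reports 6.
Report 23: project not built, utility 0.
Report 30: project built, pays 12, utility 23 - 12 = 11.
So reporting 30 beats truth here (11 > 0).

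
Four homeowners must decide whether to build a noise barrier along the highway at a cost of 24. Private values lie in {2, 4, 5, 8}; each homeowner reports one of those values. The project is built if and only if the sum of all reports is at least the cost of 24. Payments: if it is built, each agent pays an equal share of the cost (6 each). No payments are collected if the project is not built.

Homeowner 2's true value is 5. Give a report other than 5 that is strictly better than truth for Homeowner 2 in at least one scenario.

Suppose Homeowner 1 reports 4, Homeowner 3 reports 8 and Homeowner 4 reports 8.
Report 5: project built, pays 6, utility 5 - 6 = -1.
Report 2: project not built, utility 0.
So reporting 2 beats truth here (0 > -1).

2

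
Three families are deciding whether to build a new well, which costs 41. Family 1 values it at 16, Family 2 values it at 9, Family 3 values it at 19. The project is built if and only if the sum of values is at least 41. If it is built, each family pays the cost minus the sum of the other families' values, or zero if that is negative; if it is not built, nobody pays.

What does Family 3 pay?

16

Total value 44 ≥ cost 41, so the project is built.
The other families' values sum to 25.
Cost minus that sum is 41 - 25 = 16.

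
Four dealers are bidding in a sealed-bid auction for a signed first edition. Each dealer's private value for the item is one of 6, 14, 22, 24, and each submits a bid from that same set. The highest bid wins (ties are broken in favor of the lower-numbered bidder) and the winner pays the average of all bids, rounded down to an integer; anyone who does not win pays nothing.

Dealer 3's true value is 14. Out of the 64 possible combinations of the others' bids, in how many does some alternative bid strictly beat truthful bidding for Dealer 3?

Others bid (6, 14, 6): truth gives 0; bid 22 gives 2 > 0. Violating.
Others bid (14, 6, 6): truth gives 0; bid 22 gives 2 > 0. Violating.
Others bid (6, 6, 6): truth gives 6; no alternative beats it.
Others bid (6, 6, 14): truth gives 4; no alternative beats it.
(Checking all 64 profiles: 2 have a profitable deviation, 62 do not.)

2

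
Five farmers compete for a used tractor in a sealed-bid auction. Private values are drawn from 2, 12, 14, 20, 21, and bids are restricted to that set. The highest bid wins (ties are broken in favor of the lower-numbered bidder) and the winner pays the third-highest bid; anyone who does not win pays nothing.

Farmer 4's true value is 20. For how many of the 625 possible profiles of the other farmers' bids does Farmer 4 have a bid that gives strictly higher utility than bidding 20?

Others bid (2, 2, 2, 21): truth gives 0; bid 21 gives 18 > 0. Violating.
Others bid (2, 2, 12, 21): truth gives 0; bid 21 gives 8 > 0. Violating.
Others bid (2, 2, 14, 21): truth gives 0; bid 21 gives 6 > 0. Violating.
Others bid (2, 2, 20, 2): truth gives 0; bid 21 gives 18 > 0. Violating.
Others bid (2, 2, 2, 2): truth gives 18; no alternative beats it.
Others bid (2, 2, 2, 12): truth gives 18; no alternative beats it.
(Checking all 625 profiles: 108 have a profitable deviation, 517 do not.)

108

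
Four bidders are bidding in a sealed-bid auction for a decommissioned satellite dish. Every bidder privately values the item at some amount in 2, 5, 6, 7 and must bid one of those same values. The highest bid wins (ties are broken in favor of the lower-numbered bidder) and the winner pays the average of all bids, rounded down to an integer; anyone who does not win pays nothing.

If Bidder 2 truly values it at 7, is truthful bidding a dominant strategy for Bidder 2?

No

Consider the case where Bidder 1 bids 2, Bidder 3 bids 2 and Bidder 4 bids 2.
Truthful bid 7: wins, pays 3, utility 7 - 3 = 4.
Bid 5 instead: wins, pays 2, utility 7 - 2 = 5.
Since 5 > 4, bidding 5 is strictly better here, so truthful bidding is not dominant.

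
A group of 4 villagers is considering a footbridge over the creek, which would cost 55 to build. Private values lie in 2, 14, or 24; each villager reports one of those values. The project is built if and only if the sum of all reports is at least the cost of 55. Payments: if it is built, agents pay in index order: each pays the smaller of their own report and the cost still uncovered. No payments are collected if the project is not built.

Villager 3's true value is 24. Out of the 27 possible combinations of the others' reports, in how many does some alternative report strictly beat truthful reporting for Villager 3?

10

Others report (2, 24, 24): truth gives 0; report 14 gives 10 > 0. Violating.
Others report (14, 14, 14): truth gives 0; report 14 gives 10 > 0. Violating.
Others report (14, 14, 24): truth gives 0; report 14 gives 10 > 0. Violating.
Others report (14, 24, 14): truth gives 7; report 14 gives 10 > 7. Violating.
Others report (2, 2, 2): truth gives 0; no alternative beats it.
Others report (2, 2, 14): truth gives 0; no alternative beats it.
(Checking all 27 profiles: 10 have a profitable deviation, 17 do not.)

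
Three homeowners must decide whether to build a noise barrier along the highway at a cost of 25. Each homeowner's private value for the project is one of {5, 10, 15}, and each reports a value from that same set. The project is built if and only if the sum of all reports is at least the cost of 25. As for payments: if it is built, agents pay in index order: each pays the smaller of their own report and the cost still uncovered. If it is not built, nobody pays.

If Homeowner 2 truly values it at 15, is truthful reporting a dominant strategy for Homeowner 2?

Consider the case where Homeowner 1 reports 5 and Homeowner 3 reports 10.
Truthful report 15: project built, pays 15, utility 15 - 15 = 0.
Report 10 instead: project built, pays 10, utility 15 - 10 = 5.
Since 5 > 0, reporting 10 is strictly better here, so truthful reporting is not dominant.

No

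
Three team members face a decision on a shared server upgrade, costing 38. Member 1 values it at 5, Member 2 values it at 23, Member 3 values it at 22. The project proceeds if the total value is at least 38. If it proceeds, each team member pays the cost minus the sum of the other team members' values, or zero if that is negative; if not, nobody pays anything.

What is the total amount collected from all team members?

21

Total value 50 ≥ cost 38, so it is built.
Member 1: others sum to 45; max(0, 38 - 45) = 0.
Member 2: others sum to 27; max(0, 38 - 27) = 11.
Member 3: others sum to 28; max(0, 38 - 28) = 10.
Total collected = 0 + 11 + 10 = 21.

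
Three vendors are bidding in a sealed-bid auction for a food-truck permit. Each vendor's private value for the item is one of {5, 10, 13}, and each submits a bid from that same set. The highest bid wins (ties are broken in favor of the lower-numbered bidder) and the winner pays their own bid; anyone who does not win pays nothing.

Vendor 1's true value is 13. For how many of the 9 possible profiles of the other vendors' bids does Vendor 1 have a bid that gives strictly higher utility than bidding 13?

Others bid (5, 5): truth gives 0; bid 5 gives 8 > 0. Violating.
Others bid (5, 10): truth gives 0; bid 10 gives 3 > 0. Violating.
Others bid (10, 5): truth gives 0; bid 10 gives 3 > 0. Violating.
Others bid (10, 10): truth gives 0; bid 10 gives 3 > 0. Violating.
Others bid (5, 13): truth gives 0; no alternative beats it.
Others bid (10, 13): truth gives 0; no alternative beats it.
(Checking all 9 profiles: 4 have a profitable deviation, 5 do not.)

4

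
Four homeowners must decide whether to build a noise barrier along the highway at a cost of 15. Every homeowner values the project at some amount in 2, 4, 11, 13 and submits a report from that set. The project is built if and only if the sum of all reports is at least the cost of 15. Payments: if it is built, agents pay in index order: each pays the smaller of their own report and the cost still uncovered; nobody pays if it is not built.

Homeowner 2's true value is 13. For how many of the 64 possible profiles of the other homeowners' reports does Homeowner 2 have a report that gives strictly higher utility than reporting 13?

Others report (2, 2, 2): truth gives 0; report 11 gives 2 > 0. Violating.
Others report (2, 2, 4): truth gives 0; report 11 gives 2 > 0. Violating.
Others report (2, 2, 11): truth gives 0; report 2 gives 11 > 0. Violating.
Others report (2, 2, 13): truth gives 0; report 2 gives 11 > 0. Violating.
Others report (4, 2, 2): truth gives 2; no alternative beats it.
Others report (4, 2, 4): truth gives 2; no alternative beats it.
(Checking all 64 profiles: 45 have a profitable deviation, 19 do not.)

45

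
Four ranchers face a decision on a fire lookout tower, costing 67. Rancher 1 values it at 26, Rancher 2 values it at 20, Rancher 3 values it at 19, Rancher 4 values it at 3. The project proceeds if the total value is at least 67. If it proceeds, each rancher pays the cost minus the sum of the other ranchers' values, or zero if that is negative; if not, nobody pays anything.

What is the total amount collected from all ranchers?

Total value 68 ≥ cost 67, so it is built.
Rancher 1: others sum to 42; max(0, 67 - 42) = 25.
Rancher 2: others sum to 48; max(0, 67 - 48) = 19.
Rancher 3: others sum to 49; max(0, 67 - 49) = 18.
Rancher 4: others sum to 65; max(0, 67 - 65) = 2.
Total collected = 25 + 19 + 18 + 2 = 64.

64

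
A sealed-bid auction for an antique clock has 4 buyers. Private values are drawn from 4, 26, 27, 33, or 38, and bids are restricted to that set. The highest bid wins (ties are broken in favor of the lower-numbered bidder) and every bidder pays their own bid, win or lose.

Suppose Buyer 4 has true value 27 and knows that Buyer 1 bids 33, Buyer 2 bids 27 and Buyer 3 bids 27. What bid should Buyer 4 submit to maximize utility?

4

Bid 4: loses but pays 4, utility -4.
Bid 26: loses but pays 26, utility -26.
Bid 27: loses but pays 27, utility -27.
Bid 33: loses but pays 33, utility -33.
Bid 38: wins, pays 38, utility 27 - 38 = -11.
The best choice is 4 with utility -4.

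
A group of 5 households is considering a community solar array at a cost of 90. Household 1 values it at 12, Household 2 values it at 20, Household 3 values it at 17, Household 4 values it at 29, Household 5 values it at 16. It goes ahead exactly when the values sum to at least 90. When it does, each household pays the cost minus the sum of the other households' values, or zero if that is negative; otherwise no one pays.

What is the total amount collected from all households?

74

Total value 94 ≥ cost 90, so it is built.
Household 1: others sum to 82; max(0, 90 - 82) = 8.
Household 2: others sum to 74; max(0, 90 - 74) = 16.
Household 3: others sum to 77; max(0, 90 - 77) = 13.
Household 4: others sum to 65; max(0, 90 - 65) = 25.
Household 5: others sum to 78; max(0, 90 - 78) = 12.
Total collected = 8 + 16 + 13 + 25 + 12 = 74.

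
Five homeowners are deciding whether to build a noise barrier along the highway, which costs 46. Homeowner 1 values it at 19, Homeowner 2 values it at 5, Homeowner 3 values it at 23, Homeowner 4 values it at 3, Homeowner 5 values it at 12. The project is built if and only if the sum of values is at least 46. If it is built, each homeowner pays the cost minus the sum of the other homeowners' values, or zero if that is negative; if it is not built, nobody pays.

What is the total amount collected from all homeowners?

Total value 62 ≥ cost 46, so it is built.
Homeowner 1: others sum to 43; max(0, 46 - 43) = 3.
Homeowner 2: others sum to 57; max(0, 46 - 57) = 0.
Homeowner 3: others sum to 39; max(0, 46 - 39) = 7.
Homeowner 4: others sum to 59; max(0, 46 - 59) = 0.
Homeowner 5: others sum to 50; max(0, 46 - 50) = 0.
Total collected = 3 + 0 + 7 + 0 + 0 = 10.

10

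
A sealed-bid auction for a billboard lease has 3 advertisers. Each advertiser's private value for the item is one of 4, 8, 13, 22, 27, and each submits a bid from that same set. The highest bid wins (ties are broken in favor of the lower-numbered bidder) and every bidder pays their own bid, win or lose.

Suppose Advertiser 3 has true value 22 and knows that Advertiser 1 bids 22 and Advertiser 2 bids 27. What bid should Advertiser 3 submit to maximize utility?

Bid 4: loses but pays 4, utility -4.
Bid 8: loses but pays 8, utility -8.
Bid 13: loses but pays 13, utility -13.
Bid 22: loses but pays 22, utility -22.
Bid 27: loses but pays 27, utility -27.
The best choice is 4 with utility -4.

4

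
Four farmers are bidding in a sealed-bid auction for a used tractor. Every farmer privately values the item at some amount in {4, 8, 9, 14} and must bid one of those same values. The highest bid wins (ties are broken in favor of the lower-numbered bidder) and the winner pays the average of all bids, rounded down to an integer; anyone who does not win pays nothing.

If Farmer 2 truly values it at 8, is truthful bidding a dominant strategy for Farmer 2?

Consider the case where Farmer 1 bids 4, Farmer 3 bids 4 and Farmer 4 bids 9.
Truthful bid 8: loses, pays 0, utility 0.
Bid 9 instead: wins, pays 6, utility 8 - 6 = 2.
Since 2 > 0, bidding 9 is strictly better here, so truthful bidding is not dominant.

No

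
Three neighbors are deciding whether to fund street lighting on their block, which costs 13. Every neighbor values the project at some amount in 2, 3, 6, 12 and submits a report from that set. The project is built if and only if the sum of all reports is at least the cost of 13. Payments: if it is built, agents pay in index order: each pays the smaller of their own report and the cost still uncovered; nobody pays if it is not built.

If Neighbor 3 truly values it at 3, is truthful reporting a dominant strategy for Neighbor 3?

Yes

Check each profile of the others' reports and compare truth against every alternative report.
Others report (2, 12): truth gives 3, best alternative gives 3.
Others report (3, 12): truth gives 3, best alternative gives 3.
Others report (6, 12): truth gives 3, best alternative gives 3.
Others report (12, 2): truth gives 3, best alternative gives 3.
Others report (12, 3): truth gives 3, best alternative gives 3.
Others report (12, 6): truth gives 3, best alternative gives 3.
(Remaining 10 profiles checked similarly; truth is weakly best in each.)
In every case the truthful report is at least as good as any alternative, so it is a dominant strategy.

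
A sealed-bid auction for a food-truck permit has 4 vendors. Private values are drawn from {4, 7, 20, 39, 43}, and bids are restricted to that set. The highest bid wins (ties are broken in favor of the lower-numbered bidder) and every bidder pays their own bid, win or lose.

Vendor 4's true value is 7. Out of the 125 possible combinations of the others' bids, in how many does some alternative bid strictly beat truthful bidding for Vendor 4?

124

Others bid (4, 4, 7): truth gives -7; bid 4 gives -4 > -7. Violating.
Others bid (4, 4, 20): truth gives -7; bid 4 gives -4 > -7. Violating.
Others bid (4, 4, 39): truth gives -7; bid 4 gives -4 > -7. Violating.
Others bid (4, 4, 43): truth gives -7; bid 4 gives -4 > -7. Violating.
Others bid (4, 4, 4): truth gives 0; no alternative beats it.
(Checking all 125 profiles: 124 have a profitable deviation, 1 does not.)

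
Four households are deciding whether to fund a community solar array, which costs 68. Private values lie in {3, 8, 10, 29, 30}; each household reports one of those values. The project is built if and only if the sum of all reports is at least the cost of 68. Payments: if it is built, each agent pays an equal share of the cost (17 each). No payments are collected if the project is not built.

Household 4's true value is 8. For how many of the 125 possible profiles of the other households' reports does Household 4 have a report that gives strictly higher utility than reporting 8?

12

Others report (3, 29, 29): truth gives -9; report 3 gives 0 > -9. Violating.
Others report (3, 29, 30): truth gives -9; report 3 gives 0 > -9. Violating.
Others report (3, 30, 29): truth gives -9; report 3 gives 0 > -9. Violating.
Others report (3, 30, 30): truth gives -9; report 3 gives 0 > -9. Violating.
Others report (3, 3, 3): truth gives 0; no alternative beats it.
Others report (3, 3, 8): truth gives 0; no alternative beats it.
(Checking all 125 profiles: 12 have a profitable deviation, 113 do not.)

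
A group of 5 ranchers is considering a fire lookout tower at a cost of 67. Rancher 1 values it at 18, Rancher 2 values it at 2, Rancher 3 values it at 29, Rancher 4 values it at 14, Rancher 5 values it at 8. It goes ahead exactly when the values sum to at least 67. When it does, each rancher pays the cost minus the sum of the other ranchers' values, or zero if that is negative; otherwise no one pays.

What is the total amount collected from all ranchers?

53

Total value 71 ≥ cost 67, so it is built.
Rancher 1: others sum to 53; max(0, 67 - 53) = 14.
Rancher 2: others sum to 69; max(0, 67 - 69) = 0.
Rancher 3: others sum to 42; max(0, 67 - 42) = 25.
Rancher 4: others sum to 57; max(0, 67 - 57) = 10.
Rancher 5: others sum to 63; max(0, 67 - 63) = 4.
Total collected = 14 + 0 + 25 + 10 + 4 = 53.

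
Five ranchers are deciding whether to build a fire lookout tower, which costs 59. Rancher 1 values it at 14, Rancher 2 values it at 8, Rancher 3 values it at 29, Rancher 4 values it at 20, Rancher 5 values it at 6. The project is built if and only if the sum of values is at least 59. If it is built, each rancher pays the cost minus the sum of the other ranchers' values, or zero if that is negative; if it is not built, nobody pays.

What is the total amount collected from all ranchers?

Total value 77 ≥ cost 59, so it is built.
Rancher 1: others sum to 63; max(0, 59 - 63) = 0.
Rancher 2: others sum to 69; max(0, 59 - 69) = 0.
Rancher 3: others sum to 48; max(0, 59 - 48) = 11.
Rancher 4: others sum to 57; max(0, 59 - 57) = 2.
Rancher 5: others sum to 71; max(0, 59 - 71) = 0.
Total collected = 0 + 0 + 11 + 2 + 0 = 13.

13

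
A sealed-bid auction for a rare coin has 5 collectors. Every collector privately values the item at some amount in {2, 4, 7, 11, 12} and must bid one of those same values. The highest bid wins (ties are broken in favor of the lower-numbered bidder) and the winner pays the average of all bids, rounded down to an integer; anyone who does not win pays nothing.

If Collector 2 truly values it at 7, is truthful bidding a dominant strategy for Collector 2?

No

Consider the case where Collector 1 bids 2, Collector 3 bids 2, Collector 4 bids 2 and Collector 5 bids 2.
Truthful bid 7: wins, pays 3, utility 7 - 3 = 4.
Bid 4 instead: wins, pays 2, utility 7 - 2 = 5.
Since 5 > 4, bidding 4 is strictly better here, so truthful bidding is not dominant.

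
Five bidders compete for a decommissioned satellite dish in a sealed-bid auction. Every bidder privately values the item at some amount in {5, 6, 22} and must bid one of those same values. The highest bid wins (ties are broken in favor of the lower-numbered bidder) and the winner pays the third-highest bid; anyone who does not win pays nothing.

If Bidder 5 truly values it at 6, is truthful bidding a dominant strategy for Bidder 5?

Consider the case where Bidder 1 bids 5, Bidder 2 bids 5, Bidder 3 bids 5 and Bidder 4 bids 6.
Truthful bid 6: loses, pays 0, utility 0.
Bid 22 instead: wins, pays 5, utility 6 - 5 = 1.
Since 1 > 0, bidding 22 is strictly better here, so truthful bidding is not dominant.

No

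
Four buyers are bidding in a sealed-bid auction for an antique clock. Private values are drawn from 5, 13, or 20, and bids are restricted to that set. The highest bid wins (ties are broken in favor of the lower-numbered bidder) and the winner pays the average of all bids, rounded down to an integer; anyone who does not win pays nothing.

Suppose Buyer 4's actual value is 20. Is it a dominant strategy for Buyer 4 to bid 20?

Consider the case where Buyer 1 bids 5, Buyer 2 bids 5 and Buyer 3 bids 5.
Truthful bid 20: wins, pays 8, utility 20 - 8 = 12.
Bid 13 instead: wins, pays 7, utility 20 - 7 = 13.
Since 13 > 12, bidding 13 is strictly better here, so truthful bidding is not dominant.

No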